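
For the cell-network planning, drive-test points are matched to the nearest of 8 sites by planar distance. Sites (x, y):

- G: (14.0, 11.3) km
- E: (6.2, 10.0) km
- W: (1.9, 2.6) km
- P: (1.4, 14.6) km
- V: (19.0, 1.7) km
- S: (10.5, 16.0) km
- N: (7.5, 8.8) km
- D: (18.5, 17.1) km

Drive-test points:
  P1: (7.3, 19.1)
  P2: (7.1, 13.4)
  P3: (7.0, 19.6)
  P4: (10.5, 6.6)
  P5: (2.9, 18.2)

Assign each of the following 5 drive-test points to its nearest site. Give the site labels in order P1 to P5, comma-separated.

S, E, S, N, P

P1 → S (d²=19.85)
P2 → E (d²=12.37)
P3 → S (d²=25.21)
P4 → N (d²=13.84)
P5 → P (d²=15.21)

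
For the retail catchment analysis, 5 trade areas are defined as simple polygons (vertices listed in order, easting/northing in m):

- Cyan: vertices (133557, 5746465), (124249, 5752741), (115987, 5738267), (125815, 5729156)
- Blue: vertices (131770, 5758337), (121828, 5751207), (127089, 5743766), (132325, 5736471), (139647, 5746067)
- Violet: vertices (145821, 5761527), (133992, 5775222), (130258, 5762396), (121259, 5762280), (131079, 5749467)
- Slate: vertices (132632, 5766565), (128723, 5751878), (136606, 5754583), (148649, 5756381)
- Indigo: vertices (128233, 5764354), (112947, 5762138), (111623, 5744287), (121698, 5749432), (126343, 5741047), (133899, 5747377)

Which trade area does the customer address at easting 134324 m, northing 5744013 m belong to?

Cast a ray rightward from (134324, 5744013). For each polygon, the edges (by vertex number in listed order) whose endpoints lie on opposite sides of northing = 5744013, where each meets that height, and whether that is right or left of the point:
Cyan: 2–3 at easting≈119266.9 (left), 4–1 at easting≈132460.3 (left) → 0 crossings.
Blue: 2–3 at easting≈126914.4 (left), 4–5 at easting≈138079.7 (right) → 1 crossing.
Violet: no edge straddles that height → 0 crossings.
Slate: no edge straddles that height → 0 crossings.
Indigo: 4–5 at easting≈124699.9 (left), 5–6 at easting≈129883.5 (left) → 0 crossings.
Only Blue has an odd count, so the point is inside Blue.

Blue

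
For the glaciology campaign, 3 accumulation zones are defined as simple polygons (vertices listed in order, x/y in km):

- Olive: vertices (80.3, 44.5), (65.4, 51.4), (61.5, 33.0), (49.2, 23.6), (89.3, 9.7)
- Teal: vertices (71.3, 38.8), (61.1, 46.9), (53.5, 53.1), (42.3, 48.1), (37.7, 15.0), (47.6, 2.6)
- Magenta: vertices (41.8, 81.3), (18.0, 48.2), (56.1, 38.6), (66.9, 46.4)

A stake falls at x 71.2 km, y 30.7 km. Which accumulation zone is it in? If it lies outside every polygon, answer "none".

Cast a ray rightward from (71.2, 30.7). For each polygon, the edges (by vertex number in listed order) whose endpoints lie on opposite sides of y = 30.7, where each meets that height, and whether that is right or left of the point:
Olive: 3–4 at x≈58.49 (left), 5–1 at x≈83.87 (right) → 1 crossing.
Teal: 4–5 at x≈39.88 (left), 6–1 at x≈66.00 (left) → 0 crossings.
Magenta: no edge straddles that height → 0 crossings.
Only Olive has an odd count, so the point is inside Olive.

Olive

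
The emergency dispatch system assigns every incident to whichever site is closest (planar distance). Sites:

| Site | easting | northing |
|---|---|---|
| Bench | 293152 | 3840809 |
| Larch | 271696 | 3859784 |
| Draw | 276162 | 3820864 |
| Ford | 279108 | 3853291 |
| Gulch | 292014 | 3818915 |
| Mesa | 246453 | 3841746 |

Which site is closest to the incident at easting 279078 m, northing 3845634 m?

Squared distances to each site:
Bench: 221358101.000; Larch: 254716424.000; Draw: 622055956.000; Ford: 58630549.000; Gulch: 881245057.000; Mesa: 1079507169.000.
Minimum at Ford.

Ford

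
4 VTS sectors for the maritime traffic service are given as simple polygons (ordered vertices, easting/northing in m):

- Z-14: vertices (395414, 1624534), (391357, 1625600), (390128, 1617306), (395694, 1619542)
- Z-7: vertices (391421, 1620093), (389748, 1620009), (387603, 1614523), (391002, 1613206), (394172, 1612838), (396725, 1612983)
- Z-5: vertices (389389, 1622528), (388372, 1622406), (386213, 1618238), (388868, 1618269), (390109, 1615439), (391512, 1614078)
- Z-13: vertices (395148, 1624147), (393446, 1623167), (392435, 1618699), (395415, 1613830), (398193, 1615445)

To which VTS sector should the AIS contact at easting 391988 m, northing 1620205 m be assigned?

Z-14

Cast a ray rightward from (391988, 1620205). For each polygon, the edges (by vertex number in listed order) whose endpoints lie on opposite sides of northing = 1620205, where each meets that height, and whether that is right or left of the point:
Z-14: 2–3 at easting≈390557.6 (left), 4–1 at easting≈395656.8 (right) → 1 crossing.
Z-7: no edge straddles that height → 0 crossings.
Z-5: 2–3 at easting≈387231.9 (left), 6–1 at easting≈389972.6 (left) → 0 crossings.
Z-13: 2–3 at easting≈392775.8 (right), 5–1 at easting≈396527.4 (right) → 2 crossings.
Only Z-14 has an odd count, so the point is inside Z-14.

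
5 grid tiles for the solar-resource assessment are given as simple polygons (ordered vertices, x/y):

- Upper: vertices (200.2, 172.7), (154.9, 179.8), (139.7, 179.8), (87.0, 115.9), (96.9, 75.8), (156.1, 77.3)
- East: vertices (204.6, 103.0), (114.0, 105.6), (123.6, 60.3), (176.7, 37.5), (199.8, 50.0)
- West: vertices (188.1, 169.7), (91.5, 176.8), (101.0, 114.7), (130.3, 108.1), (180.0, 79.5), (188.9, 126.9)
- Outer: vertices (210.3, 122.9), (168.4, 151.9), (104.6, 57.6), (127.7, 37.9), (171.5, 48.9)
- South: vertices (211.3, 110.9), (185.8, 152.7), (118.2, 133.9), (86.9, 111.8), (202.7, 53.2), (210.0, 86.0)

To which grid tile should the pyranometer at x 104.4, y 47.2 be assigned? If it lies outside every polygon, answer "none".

none

Cast a ray rightward from (104.4, 47.2). For each polygon, the edges (by vertex number in listed order) whose endpoints lie on opposite sides of y = 47.2, where each meets that height, and whether that is right or left of the point:
Upper: no edge straddles that height → 0 crossings.
East: 3–4 at x≈154.11 (right), 4–5 at x≈194.63 (right) → 2 crossings.
West: no edge straddles that height → 0 crossings.
Outer: 3–4 at x≈116.79 (right), 4–5 at x≈164.73 (right) → 2 crossings.
South: no edge straddles that height → 0 crossings.
All counts are even, so the point lies outside every listed polygon.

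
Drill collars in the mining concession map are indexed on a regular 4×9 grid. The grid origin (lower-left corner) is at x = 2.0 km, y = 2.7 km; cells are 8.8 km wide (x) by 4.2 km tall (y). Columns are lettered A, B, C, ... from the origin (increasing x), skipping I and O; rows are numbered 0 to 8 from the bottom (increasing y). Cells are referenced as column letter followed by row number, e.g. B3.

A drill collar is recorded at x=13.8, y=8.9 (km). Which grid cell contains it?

Column index: ⌊(13.8 − 2.0) / 8.8⌋ = ⌊1.341⌋ = 1 → column B
Row offset from origin: ⌊(8.9 − 2.7) / 4.2⌋ = ⌊1.476⌋ = 1 → row 1

B1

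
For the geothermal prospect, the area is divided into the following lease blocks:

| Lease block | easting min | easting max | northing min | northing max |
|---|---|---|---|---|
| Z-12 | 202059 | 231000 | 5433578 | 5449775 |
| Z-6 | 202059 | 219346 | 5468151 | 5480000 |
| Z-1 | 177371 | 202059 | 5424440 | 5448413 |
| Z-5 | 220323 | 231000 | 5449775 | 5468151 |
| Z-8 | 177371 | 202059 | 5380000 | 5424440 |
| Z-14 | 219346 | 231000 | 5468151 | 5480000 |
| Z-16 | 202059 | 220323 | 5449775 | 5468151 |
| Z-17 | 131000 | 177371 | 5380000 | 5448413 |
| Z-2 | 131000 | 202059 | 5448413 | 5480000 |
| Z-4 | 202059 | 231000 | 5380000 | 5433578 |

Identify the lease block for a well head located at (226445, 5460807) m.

Z-5

The point has easting = 226445 and northing = 5460807.
Only Z-5 satisfies 220323 ≤ easting ≤ 231000 and 5449775 ≤ northing ≤ 5468151.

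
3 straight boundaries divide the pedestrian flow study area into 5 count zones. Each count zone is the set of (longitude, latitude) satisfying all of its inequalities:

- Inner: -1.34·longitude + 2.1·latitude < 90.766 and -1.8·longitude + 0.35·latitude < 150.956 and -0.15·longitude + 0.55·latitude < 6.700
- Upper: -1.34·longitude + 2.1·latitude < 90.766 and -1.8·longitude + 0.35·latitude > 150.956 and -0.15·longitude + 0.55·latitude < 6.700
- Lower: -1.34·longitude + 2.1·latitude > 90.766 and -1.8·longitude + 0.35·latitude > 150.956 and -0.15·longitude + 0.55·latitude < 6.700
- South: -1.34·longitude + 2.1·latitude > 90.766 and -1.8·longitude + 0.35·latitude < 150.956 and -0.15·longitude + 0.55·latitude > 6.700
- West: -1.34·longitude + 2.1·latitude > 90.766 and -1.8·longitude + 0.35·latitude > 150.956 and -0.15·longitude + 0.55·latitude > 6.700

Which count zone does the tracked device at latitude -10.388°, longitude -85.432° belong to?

South

-1.34·-85.432 + 2.1·-10.388 = 92.664, which is > 90.766
-1.8·-85.432 + 0.35·-10.388 = 150.142, which is < 150.956
-0.15·-85.432 + 0.55·-10.388 = 7.101, which is > 6.700
This sign pattern matches South.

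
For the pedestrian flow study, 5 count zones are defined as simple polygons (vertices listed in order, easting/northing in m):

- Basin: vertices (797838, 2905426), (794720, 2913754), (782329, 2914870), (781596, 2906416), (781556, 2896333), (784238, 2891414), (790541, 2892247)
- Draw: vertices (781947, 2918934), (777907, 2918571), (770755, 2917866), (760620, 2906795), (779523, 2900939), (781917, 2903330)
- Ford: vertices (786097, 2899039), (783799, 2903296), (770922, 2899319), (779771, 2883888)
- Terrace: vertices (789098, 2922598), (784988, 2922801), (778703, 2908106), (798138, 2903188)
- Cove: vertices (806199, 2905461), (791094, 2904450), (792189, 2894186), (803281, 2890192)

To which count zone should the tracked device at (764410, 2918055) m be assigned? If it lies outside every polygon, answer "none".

Cast a ray rightward from (764410, 2918055). For each polygon, the edges (by vertex number in listed order) whose endpoints lie on opposite sides of northing = 2918055, where each meets that height, and whether that is right or left of the point:
Basin: no edge straddles that height → 0 crossings.
Draw: 2–3 at easting≈772672.3 (right), 6–1 at easting≈781945.3 (right) → 2 crossings.
Ford: no edge straddles that height → 0 crossings.
Terrace: 2–3 at easting≈782958.2 (right), 4–1 at easting≈791213.9 (right) → 2 crossings.
Cove: no edge straddles that height → 0 crossings.
All counts are even, so the point lies outside every listed polygon.

none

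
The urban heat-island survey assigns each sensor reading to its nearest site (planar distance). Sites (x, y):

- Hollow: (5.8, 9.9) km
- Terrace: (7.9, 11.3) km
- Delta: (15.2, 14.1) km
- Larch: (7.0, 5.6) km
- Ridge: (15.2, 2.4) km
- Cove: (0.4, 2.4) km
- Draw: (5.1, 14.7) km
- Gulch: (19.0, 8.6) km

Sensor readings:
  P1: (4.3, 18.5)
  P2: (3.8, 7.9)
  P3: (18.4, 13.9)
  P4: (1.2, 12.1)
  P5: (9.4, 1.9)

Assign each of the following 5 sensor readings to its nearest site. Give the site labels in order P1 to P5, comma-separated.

P1 → Draw (d²=15.08)
P2 → Hollow (d²=8.00)
P3 → Delta (d²=10.28)
P4 → Draw (d²=21.97)
P5 → Larch (d²=19.45)

Draw, Hollow, Delta, Draw, Larch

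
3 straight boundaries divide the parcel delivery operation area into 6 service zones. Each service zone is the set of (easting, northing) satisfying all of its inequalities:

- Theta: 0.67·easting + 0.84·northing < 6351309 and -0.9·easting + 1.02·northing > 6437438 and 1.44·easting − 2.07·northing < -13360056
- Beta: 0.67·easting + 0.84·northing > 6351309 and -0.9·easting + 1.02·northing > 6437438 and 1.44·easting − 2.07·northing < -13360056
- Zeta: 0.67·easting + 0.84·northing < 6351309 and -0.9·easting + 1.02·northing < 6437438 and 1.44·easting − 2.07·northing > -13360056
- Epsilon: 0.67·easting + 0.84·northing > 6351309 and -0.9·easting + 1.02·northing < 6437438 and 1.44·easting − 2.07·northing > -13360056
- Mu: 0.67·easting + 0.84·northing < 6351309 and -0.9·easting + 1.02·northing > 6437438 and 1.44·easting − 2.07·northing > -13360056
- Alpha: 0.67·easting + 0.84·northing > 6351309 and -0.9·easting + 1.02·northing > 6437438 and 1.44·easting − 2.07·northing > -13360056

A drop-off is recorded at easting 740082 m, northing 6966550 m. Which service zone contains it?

0.67·740082 + 0.84·6966550 = 6347756.940, which is < 6351309
-0.9·740082 + 1.02·6966550 = 6439807.200, which is > 6437438
1.44·740082 − 2.07·6966550 = -13355040.420, which is > -13360056
This sign pattern matches Mu.

Mu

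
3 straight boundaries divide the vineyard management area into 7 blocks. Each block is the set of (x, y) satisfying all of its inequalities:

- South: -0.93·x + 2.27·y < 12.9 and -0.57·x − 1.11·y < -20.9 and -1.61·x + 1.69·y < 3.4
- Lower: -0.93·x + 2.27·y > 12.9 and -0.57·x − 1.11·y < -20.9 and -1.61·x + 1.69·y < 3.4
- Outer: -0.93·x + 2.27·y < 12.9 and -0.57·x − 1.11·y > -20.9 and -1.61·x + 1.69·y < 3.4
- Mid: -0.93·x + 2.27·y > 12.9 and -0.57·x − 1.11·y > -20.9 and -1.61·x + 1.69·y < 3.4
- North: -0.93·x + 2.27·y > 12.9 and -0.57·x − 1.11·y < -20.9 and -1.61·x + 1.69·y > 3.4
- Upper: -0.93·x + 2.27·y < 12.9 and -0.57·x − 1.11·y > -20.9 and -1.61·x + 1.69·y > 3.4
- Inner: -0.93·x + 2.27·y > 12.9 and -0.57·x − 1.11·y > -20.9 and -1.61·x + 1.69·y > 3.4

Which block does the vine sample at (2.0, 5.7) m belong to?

Upper

-0.93·2.0 + 2.27·5.7 = 11.079, which is < 12.9
-0.57·2.0 − 1.11·5.7 = -7.467, which is > -20.9
-1.61·2.0 + 1.69·5.7 = 6.413, which is > 3.4
This sign pattern matches Upper.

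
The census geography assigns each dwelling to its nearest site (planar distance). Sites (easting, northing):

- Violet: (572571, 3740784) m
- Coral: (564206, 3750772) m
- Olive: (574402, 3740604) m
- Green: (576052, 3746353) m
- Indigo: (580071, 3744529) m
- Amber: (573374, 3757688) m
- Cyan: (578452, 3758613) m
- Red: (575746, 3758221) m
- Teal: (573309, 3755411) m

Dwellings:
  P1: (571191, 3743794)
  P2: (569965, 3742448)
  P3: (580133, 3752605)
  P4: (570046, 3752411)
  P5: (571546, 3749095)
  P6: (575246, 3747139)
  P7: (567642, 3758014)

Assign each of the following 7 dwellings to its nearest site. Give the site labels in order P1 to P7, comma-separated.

P1 → Violet (d²=10964500.00)
P2 → Violet (d²=9560132.00)
P3 → Cyan (d²=38921825.00)
P4 → Teal (d²=19647169.00)
P5 → Green (d²=27822600.00)
P6 → Green (d²=1267432.00)
P7 → Amber (d²=32962100.00)

Violet, Violet, Cyan, Teal, Green, Green, Amber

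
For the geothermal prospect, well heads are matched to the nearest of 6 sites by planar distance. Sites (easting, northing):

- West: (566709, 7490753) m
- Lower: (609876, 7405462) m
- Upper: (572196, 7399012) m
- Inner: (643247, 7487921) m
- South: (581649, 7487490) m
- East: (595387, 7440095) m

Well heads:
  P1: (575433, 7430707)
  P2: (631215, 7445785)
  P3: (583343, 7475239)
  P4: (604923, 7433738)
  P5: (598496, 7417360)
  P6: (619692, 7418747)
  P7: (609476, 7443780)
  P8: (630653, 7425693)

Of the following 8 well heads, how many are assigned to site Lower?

P1 → East
P2 → East
P3 → South
P4 → East
P5 → Lower
P6 → Lower
P7 → East
P8 → Lower
3 of the 8 go to Lower.

3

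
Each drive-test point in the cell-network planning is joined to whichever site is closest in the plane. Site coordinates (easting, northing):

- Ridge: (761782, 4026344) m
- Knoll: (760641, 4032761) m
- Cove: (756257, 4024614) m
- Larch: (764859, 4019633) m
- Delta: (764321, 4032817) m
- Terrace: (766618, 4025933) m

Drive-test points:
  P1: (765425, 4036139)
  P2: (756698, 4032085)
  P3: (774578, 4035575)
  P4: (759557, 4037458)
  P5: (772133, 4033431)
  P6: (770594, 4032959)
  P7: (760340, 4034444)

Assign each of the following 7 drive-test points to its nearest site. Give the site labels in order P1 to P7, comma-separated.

P1 → Delta (d²=12254500.00)
P2 → Knoll (d²=16004225.00)
P3 → Delta (d²=112812613.00)
P4 → Knoll (d²=23236865.00)
P5 → Delta (d²=61404340.00)
P6 → Delta (d²=39370693.00)
P7 → Knoll (d²=2923090.00)

Delta, Knoll, Delta, Knoll, Delta, Delta, Knoll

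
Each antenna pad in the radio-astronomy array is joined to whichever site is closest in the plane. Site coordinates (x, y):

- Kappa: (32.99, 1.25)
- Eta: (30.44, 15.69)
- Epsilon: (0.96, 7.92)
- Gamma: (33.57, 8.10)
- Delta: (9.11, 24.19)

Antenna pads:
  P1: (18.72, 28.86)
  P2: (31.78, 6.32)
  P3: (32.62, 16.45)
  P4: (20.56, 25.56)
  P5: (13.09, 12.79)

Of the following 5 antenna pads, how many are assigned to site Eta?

1

P1 → Delta
P2 → Gamma
P3 → Eta
P4 → Delta
P5 → Delta
1 of the 5 goes to Eta.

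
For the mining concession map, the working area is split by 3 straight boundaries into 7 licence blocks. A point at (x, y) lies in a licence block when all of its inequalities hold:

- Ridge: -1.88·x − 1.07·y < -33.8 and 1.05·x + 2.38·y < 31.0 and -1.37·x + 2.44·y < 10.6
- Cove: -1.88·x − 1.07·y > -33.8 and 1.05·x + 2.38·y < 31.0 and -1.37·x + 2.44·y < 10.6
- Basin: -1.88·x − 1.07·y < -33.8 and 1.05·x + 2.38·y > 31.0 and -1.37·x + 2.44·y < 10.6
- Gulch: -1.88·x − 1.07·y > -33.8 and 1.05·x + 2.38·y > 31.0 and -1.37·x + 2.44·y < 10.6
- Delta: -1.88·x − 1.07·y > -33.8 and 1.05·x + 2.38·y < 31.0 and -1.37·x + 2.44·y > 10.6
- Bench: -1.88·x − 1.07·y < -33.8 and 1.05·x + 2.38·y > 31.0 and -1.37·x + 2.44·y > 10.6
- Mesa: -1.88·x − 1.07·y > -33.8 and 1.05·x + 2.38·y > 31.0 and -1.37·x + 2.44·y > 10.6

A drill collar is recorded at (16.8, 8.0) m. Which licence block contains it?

Basin

-1.88·16.8 − 1.07·8.0 = -40.144, which is < -33.8
1.05·16.8 + 2.38·8.0 = 36.680, which is > 31.0
-1.37·16.8 + 2.44·8.0 = -3.496, which is < 10.6
This sign pattern matches Basin.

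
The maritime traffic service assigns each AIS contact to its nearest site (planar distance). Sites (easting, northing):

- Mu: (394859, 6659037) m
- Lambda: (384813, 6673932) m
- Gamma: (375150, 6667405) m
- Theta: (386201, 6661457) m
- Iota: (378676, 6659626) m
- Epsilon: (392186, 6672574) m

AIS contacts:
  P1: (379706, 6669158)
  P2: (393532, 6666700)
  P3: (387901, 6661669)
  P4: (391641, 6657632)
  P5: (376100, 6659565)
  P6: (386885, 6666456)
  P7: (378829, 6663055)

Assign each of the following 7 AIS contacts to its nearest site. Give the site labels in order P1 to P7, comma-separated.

Gamma, Epsilon, Theta, Mu, Iota, Theta, Iota

P1 → Gamma (d²=23830145.00)
P2 → Epsilon (d²=36315592.00)
P3 → Theta (d²=2934944.00)
P4 → Mu (d²=12329549.00)
P5 → Iota (d²=6639497.00)
P6 → Theta (d²=25457857.00)
P7 → Iota (d²=11781450.00)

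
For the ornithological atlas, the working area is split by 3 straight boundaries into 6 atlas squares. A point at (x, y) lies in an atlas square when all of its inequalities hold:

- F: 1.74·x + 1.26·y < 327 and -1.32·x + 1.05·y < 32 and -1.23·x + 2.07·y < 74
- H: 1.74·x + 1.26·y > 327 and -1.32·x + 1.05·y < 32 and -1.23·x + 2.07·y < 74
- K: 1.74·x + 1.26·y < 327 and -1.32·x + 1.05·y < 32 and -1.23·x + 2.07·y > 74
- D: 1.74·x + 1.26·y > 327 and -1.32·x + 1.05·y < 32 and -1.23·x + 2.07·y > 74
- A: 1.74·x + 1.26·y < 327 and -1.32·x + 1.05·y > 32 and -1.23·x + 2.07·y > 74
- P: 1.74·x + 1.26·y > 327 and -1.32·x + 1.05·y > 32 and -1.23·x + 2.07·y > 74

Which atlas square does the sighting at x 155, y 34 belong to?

1.74·155 + 1.26·34 = 312.540, which is < 327
-1.32·155 + 1.05·34 = -168.900, which is < 32
-1.23·155 + 2.07·34 = -120.270, which is < 74
This sign pattern matches F.

F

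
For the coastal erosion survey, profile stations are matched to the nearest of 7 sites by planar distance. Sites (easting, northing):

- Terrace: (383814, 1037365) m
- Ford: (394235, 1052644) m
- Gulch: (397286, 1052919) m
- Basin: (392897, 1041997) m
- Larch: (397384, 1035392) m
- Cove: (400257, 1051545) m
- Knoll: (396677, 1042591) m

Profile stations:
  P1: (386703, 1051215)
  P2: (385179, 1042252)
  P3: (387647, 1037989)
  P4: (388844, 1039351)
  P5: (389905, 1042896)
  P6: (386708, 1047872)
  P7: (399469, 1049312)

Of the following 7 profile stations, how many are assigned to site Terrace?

P1 → Ford
P2 → Terrace
P3 → Terrace
P4 → Basin
P5 → Basin
P6 → Basin
P7 → Cove
2 of the 7 go to Terrace.

2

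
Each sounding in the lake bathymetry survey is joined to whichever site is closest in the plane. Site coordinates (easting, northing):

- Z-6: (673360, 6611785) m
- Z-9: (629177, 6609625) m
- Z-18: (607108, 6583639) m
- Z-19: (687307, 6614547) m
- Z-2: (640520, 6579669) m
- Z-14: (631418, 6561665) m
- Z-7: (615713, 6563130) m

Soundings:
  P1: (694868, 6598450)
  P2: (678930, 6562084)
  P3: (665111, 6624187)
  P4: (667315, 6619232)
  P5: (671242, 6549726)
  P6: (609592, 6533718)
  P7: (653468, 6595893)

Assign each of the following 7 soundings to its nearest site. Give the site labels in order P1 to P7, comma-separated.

Z-19, Z-2, Z-6, Z-6, Z-14, Z-7, Z-2

P1 → Z-19 (d²=316282130.00)
P2 → Z-2 (d²=1784560325.00)
P3 → Z-6 (d²=221855605.00)
P4 → Z-6 (d²=91999834.00)
P5 → Z-14 (d²=1728490697.00)
P6 → Z-7 (d²=902532385.00)
P7 → Z-2 (d²=430868880.00)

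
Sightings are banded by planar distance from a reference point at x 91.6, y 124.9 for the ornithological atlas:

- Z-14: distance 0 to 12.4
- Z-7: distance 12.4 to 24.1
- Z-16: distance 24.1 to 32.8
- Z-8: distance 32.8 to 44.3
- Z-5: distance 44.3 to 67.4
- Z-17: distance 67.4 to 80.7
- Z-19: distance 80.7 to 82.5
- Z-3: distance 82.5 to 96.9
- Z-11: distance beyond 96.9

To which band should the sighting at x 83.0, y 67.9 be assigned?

Z-5

Distance = √((83.0−91.6)² + (67.9−124.9)²) = √(73.960 + 3249.000) = 57.645.
44.3 ≤ 57.645 < 67.4 → Z-5.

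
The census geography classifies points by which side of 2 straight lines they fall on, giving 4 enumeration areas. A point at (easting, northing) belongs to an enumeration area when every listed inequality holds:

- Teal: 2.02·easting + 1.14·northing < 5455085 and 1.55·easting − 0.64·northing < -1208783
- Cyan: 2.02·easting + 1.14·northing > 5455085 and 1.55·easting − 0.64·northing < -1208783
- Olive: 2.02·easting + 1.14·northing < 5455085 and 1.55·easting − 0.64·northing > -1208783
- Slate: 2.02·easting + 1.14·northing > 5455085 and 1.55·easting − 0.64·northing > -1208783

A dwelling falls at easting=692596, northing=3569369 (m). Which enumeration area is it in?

Cyan

2.02·692596 + 1.14·3569369 = 5468124.580, which is > 5455085
1.55·692596 − 0.64·3569369 = -1210872.360, which is < -1208783
This sign pattern matches Cyan.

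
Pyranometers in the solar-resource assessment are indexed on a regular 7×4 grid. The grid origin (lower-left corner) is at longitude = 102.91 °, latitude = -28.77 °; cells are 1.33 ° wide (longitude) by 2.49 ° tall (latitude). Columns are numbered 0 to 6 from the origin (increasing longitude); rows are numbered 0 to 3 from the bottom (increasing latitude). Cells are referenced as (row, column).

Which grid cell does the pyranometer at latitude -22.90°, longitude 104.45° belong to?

Column index: ⌊(104.45 − 102.91) / 1.33⌋ = ⌊1.158⌋ = 1
Row offset from origin: ⌊(-22.90 − -28.77) / 2.49⌋ = ⌊2.357⌋ = 2 → row 2

(2, 1)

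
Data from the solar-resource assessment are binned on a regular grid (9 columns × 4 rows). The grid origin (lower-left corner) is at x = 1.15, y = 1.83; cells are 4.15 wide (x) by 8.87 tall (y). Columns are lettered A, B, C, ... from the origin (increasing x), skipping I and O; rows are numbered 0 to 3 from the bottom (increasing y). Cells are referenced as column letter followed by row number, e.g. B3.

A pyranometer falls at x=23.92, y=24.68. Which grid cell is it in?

Column index: ⌊(23.92 − 1.15) / 4.15⌋ = ⌊5.487⌋ = 5 → column F
Row offset from origin: ⌊(24.68 − 1.83) / 8.87⌋ = ⌊2.576⌋ = 2 → row 2

F2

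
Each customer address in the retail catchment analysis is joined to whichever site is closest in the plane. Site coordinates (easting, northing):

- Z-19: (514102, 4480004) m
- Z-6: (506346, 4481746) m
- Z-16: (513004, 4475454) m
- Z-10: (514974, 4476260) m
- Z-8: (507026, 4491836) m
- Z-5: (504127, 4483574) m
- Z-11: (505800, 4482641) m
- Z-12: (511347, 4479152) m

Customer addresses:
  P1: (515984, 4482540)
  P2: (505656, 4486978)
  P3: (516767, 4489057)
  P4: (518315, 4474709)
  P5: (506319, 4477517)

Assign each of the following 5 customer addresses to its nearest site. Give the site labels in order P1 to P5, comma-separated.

Z-19, Z-5, Z-19, Z-10, Z-6

P1 → Z-19 (d²=9973220.00)
P2 → Z-5 (d²=13925057.00)
P3 → Z-19 (d²=89059034.00)
P4 → Z-10 (d²=13567882.00)
P5 → Z-6 (d²=17885170.00)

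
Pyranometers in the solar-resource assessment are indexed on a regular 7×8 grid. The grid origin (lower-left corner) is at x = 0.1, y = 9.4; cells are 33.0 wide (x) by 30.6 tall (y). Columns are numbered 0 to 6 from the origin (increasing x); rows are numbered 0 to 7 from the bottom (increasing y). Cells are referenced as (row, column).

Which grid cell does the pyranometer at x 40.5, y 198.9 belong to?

Column index: ⌊(40.5 − 0.1) / 33.0⌋ = ⌊1.224⌋ = 1
Row offset from origin: ⌊(198.9 − 9.4) / 30.6⌋ = ⌊6.193⌋ = 6 → row 6

(6, 1)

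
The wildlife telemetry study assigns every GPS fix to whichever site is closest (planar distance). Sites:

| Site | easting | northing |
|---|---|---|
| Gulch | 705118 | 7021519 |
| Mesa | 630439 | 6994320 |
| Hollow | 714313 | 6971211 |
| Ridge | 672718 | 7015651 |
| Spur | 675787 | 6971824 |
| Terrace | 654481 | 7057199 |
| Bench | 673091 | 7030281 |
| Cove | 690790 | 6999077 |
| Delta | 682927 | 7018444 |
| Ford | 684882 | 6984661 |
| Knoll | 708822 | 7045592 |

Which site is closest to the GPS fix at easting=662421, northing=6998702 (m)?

Ridge

Squared distances to each site:
Gulch: 2343649298.000; Mesa: 1042050248.000; Hollow: 3448534745.000; Ridge: 393296810.000; Spur: 901076840.000; Terrace: 3484942609.000; Bench: 1111082141.000; Cove: 804940786.000; Delta: 810242600.000; Ford: 701646202.000; Knoll: 4351724901.000.
Minimum at Ridge.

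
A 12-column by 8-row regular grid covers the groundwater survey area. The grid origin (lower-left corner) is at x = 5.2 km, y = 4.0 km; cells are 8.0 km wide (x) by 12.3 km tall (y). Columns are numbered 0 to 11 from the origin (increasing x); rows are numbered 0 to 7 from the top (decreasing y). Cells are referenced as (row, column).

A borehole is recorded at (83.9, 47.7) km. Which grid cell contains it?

(4, 9)

Column index: ⌊(83.9 − 5.2) / 8.0⌋ = ⌊9.838⌋ = 9
Row offset from origin: ⌊(47.7 − 4.0) / 12.3⌋ = ⌊3.553⌋ = 3 → row 4 (counted from top)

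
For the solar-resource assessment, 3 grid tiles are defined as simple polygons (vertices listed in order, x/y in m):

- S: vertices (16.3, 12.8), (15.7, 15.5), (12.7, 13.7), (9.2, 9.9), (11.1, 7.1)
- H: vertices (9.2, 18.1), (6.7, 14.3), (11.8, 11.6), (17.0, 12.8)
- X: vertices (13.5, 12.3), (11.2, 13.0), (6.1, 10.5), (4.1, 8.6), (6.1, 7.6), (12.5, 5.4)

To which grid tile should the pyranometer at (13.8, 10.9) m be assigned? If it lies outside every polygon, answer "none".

S

Cast a ray rightward from (13.8, 10.9). For each polygon, the edges (by vertex number in listed order) whose endpoints lie on opposite sides of y = 10.9, where each meets that height, and whether that is right or left of the point:
S: 3–4 at x≈10.12 (left), 5–1 at x≈14.57 (right) → 1 crossing.
H: no edge straddles that height → 0 crossings.
X: 2–3 at x≈6.92 (left), 6–1 at x≈13.30 (left) → 0 crossings.
Only S has an odd count, so the point is inside S.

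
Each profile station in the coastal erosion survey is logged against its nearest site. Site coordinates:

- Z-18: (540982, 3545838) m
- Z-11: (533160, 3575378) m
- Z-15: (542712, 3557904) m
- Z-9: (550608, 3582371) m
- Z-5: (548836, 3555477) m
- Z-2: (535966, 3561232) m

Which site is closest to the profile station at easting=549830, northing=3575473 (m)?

Squared distances to each site:
Z-18: 956520329.000; Z-11: 277897925.000; Z-15: 359335685.000; Z-9: 48187688.000; Z-5: 400828052.000; Z-2: 395016577.000.
Minimum at Z-9.

Z-9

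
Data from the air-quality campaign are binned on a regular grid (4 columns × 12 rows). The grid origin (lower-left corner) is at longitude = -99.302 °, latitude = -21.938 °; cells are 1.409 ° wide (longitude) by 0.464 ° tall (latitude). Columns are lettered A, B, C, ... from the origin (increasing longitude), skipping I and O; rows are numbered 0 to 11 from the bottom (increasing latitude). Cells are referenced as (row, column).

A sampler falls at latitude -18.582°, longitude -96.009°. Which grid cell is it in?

(7, C)

Column index: ⌊(-96.009 − -99.302) / 1.409⌋ = ⌊2.337⌋ = 2 → column C
Row offset from origin: ⌊(-18.582 − -21.938) / 0.464⌋ = ⌊7.233⌋ = 7 → row 7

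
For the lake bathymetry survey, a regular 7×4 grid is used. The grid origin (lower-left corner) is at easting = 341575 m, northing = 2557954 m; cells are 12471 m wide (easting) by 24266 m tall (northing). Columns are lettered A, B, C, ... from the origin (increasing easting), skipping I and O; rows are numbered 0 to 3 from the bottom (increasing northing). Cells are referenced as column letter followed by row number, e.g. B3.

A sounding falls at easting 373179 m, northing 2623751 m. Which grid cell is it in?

Column index: ⌊(373179 − 341575) / 12471⌋ = ⌊2.534⌋ = 2 → column C
Row offset from origin: ⌊(2623751 − 2557954) / 24266⌋ = ⌊2.711⌋ = 2 → row 2

C2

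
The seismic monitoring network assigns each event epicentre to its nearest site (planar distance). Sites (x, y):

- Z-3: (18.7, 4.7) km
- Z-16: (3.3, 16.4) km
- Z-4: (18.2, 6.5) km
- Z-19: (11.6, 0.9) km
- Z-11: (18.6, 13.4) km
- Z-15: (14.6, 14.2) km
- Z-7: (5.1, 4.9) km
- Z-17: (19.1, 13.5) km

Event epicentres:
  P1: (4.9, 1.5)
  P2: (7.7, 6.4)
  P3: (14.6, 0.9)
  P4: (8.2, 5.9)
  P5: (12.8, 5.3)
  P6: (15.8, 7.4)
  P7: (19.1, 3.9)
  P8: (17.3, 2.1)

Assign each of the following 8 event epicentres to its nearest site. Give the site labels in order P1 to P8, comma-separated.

P1 → Z-7 (d²=11.60)
P2 → Z-7 (d²=9.01)
P3 → Z-19 (d²=9.00)
P4 → Z-7 (d²=10.61)
P5 → Z-19 (d²=20.80)
P6 → Z-4 (d²=6.57)
P7 → Z-3 (d²=0.80)
P8 → Z-3 (d²=8.72)

Z-7, Z-7, Z-19, Z-7, Z-19, Z-4, Z-3, Z-3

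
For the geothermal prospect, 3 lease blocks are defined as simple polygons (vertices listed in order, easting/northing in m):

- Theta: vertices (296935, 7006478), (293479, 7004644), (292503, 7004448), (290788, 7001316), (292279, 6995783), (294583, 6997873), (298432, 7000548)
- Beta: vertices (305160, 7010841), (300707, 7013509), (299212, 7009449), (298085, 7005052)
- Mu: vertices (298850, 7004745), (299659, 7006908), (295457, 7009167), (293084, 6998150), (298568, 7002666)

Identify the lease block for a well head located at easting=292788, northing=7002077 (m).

Cast a ray rightward from (292788, 7002077). For each polygon, the edges (by vertex number in listed order) whose endpoints lie on opposite sides of northing = 7002077, where each meets that height, and whether that is right or left of the point:
Theta: 3–4 at easting≈291204.7 (left), 7–1 at easting≈298046.0 (right) → 1 crossing.
Beta: no edge straddles that height → 0 crossings.
Mu: 3–4 at easting≈293929.9 (right), 4–5 at easting≈297852.7 (right) → 2 crossings.
Only Theta has an odd count, so the point is inside Theta.

Theta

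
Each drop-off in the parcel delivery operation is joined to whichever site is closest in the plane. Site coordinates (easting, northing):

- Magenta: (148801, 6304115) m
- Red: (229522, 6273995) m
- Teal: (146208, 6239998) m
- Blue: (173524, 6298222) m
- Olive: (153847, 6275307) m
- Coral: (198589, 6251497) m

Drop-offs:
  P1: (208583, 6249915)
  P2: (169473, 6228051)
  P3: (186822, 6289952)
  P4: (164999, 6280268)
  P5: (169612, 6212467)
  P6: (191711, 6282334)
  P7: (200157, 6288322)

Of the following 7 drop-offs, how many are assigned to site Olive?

P1 → Coral
P2 → Teal
P3 → Blue
P4 → Olive
P5 → Teal
P6 → Blue
P7 → Blue
1 of the 7 goes to Olive.

1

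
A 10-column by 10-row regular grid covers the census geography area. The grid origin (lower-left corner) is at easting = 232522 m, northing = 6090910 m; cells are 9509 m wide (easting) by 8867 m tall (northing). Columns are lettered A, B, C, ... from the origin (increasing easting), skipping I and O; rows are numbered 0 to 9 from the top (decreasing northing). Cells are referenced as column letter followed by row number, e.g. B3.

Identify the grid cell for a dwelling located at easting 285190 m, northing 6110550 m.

F7

Column index: ⌊(285190 − 232522) / 9509⌋ = ⌊5.539⌋ = 5 → column F
Row offset from origin: ⌊(6110550 − 6090910) / 8867⌋ = ⌊2.215⌋ = 2 → row 7 (counted from top)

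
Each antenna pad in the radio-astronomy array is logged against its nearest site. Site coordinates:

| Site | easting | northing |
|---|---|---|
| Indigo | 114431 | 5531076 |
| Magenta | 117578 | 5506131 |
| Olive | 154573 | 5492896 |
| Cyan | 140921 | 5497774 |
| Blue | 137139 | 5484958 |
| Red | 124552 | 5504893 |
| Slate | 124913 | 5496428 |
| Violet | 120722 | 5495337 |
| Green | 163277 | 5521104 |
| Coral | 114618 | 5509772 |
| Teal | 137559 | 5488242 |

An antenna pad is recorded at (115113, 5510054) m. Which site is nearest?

Coral

Squared distances to each site:
Indigo: 442389608.000; Magenta: 21466154.000; Olive: 1851488564.000; Cyan: 816851264.000; Blue: 1114953892.000; Red: 115730642.000; Slate: 281707876.000; Violet: 248050970.000; Green: 2441873396.000; Coral: 324549.000; Teal: 979586260.000.
Minimum at Coral.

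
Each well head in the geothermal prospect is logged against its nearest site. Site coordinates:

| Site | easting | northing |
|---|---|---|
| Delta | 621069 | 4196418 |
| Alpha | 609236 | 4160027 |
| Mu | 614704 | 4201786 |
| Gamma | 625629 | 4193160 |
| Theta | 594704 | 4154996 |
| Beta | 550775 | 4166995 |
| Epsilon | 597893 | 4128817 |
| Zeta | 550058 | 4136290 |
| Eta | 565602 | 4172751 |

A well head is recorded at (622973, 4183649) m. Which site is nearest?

Gamma

Squared distances to each site:
Delta: 166672577.000; Alpha: 746704053.000; Mu: 397327130.000; Gamma: 97513457.000; Theta: 1620130770.000; Beta: 5489906920.000; Epsilon: 3635554624.000; Zeta: 7559472106.000; Eta: 3410198045.000.
Minimum at Gamma.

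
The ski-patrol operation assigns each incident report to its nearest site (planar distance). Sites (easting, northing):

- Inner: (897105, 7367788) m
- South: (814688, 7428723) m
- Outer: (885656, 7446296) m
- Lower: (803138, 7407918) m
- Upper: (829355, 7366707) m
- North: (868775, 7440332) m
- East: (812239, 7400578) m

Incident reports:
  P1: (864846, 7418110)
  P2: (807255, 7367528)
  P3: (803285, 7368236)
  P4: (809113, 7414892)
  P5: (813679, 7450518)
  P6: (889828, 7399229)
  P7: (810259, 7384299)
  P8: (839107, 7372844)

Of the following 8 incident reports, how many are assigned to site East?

1

P1 → North
P2 → Upper
P3 → Upper
P4 → Lower
P5 → South
P6 → Inner
P7 → East
P8 → Upper
1 of the 8 goes to East.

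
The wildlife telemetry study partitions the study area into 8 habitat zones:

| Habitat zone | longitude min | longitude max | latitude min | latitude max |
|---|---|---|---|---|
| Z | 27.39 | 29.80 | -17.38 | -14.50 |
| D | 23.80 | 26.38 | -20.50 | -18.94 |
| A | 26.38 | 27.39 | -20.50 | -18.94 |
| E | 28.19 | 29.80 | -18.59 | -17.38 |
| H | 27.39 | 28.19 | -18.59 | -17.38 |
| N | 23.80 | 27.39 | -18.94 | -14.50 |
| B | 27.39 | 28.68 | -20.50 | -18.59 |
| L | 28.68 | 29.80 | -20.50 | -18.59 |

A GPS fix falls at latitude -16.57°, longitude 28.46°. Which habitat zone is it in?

Z

The point has longitude = 28.46 and latitude = -16.57.
Only Z satisfies 27.39 ≤ longitude ≤ 29.80 and -17.38 ≤ latitude ≤ -14.50.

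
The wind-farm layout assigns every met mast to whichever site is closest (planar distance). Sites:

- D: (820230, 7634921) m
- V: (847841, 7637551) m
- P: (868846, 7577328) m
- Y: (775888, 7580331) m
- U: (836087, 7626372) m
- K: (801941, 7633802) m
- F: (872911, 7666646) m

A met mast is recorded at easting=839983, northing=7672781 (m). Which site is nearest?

Squared distances to each site:
D: 1823560609.000; V: 1302901064.000; P: 9944347978.000; Y: 12655171525.000; U: 2168974097.000; K: 2966556205.000; F: 1121891409.000.
Minimum at F.

F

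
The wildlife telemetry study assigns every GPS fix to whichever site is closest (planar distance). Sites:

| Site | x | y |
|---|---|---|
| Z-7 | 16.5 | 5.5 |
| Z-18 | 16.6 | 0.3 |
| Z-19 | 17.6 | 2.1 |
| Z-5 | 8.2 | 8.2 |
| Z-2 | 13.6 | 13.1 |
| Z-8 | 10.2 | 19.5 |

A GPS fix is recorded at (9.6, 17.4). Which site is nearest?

Z-8

Squared distances to each site:
Z-7: 189.220; Z-18: 341.410; Z-19: 298.090; Z-5: 86.600; Z-2: 34.490; Z-8: 4.770.
Minimum at Z-8.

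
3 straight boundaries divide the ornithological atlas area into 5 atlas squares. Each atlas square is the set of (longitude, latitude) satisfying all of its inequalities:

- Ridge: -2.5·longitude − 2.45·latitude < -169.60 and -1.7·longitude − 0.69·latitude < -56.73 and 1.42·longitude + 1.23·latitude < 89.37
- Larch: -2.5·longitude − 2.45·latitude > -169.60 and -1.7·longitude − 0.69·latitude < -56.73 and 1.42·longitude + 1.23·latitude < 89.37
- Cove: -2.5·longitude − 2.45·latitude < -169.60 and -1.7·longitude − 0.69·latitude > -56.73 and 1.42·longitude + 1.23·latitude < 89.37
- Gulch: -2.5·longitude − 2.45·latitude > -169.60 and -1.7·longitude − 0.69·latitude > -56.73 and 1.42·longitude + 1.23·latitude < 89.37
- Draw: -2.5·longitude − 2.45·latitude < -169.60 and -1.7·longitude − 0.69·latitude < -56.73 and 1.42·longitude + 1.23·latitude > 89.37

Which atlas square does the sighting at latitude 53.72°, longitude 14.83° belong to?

Larch

-2.5·14.83 − 2.45·53.72 = -168.689, which is > -169.60
-1.7·14.83 − 0.69·53.72 = -62.278, which is < -56.73
1.42·14.83 + 1.23·53.72 = 87.134, which is < 89.37
This sign pattern matches Larch.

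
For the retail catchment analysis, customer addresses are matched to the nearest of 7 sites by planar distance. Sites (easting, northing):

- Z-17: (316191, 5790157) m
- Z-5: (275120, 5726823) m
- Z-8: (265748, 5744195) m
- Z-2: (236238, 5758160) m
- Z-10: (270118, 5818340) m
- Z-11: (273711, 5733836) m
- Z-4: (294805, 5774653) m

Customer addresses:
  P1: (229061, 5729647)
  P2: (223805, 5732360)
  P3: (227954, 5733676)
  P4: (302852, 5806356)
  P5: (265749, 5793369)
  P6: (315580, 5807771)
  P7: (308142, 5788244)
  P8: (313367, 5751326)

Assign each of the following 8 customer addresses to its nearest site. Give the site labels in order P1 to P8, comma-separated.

P1 → Z-2 (d²=864500498.00)
P2 → Z-2 (d²=820219489.00)
P3 → Z-2 (d²=668090912.00)
P4 → Z-17 (d²=440336522.00)
P5 → Z-10 (d²=642639002.00)
P6 → Z-17 (d²=310626317.00)
P7 → Z-17 (d²=68445970.00)
P8 → Z-4 (d²=888696773.00)

Z-2, Z-2, Z-2, Z-17, Z-10, Z-17, Z-17, Z-4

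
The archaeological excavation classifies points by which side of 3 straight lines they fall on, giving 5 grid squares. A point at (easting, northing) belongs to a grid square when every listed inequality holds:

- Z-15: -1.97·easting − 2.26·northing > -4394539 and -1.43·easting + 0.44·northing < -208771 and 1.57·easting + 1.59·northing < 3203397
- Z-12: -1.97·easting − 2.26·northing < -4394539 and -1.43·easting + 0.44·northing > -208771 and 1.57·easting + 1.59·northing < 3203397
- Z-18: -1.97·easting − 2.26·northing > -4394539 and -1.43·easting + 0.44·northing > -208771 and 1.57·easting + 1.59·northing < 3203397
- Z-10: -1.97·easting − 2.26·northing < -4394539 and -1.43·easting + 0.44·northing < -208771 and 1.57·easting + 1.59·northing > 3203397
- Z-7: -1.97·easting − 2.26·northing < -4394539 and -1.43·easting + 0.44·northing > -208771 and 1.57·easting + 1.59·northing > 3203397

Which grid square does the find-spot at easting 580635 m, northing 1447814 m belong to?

Z-7

-1.97·580635 − 2.26·1447814 = -4415910.590, which is < -4394539
-1.43·580635 + 0.44·1447814 = -193269.890, which is > -208771
1.57·580635 + 1.59·1447814 = 3213621.210, which is > 3203397
This sign pattern matches Z-7.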